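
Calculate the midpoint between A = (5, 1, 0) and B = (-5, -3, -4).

M = ((x₁+x₂)/2, (y₁+y₂)/2, (z₁+z₂)/2)
  = ((5 - 5)/2, (1 - 3)/2, (0 - 4)/2)
  = (0/2, -2/2, -4/2)
  = (0, -1, -2)

(0, -1, -2)


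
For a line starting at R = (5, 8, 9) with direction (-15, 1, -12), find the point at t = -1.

P(t) = R + t·d
  = (5 + (-15)·(-1), 8 + 1·(-1), 9 + (-12)·(-1))
  = (5 + 15, 8 - 1, 9 + 12)
  = (20, 7, 21)

(20, 7, 21)


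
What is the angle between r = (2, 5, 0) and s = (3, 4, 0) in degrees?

r·s = 2·3 + 5·4 + 0·0 = 6 + 20 + 0 = 26
|r| = √(2² + 5² + 0²) = √29 ≈ 5.385
|s| = √(3² + 4² + 0²) = √25 ≈ 5
cos θ = (r·s)/(|r||s|) = 26/(5.385·5) ≈ 0.9656
θ = arccos(0.9656) ≈ 15.07°

15.07°


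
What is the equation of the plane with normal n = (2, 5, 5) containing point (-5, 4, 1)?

The plane through P with normal n = (a, b, c) satisfies n·(r - P) = 0,
i.e. ax + by + cz = a·x₀ + b·y₀ + c·z₀.
d = 2·(-5) + 5·4 + 5·1
  = -10 + 20 + 5
  = 15
Equation: 2x + 5y + 5z = 15

2x + 5y + 5z = 15


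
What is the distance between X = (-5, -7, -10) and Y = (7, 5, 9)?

d = √[(x₂-x₁)² + (y₂-y₁)² + (z₂-z₁)²]
  = √[12² + 12² + 19²]
  = √[144 + 144 + 361]
  = √649
  ≈ 25.48

25.48


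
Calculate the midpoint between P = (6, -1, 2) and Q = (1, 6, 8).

M = ((x₁+x₂)/2, (y₁+y₂)/2, (z₁+z₂)/2)
  = ((6 + 1)/2, (-1 + 6)/2, (2 + 8)/2)
  = (7/2, 5/2, 10/2)
  = (3.5, 2.5, 5)

(3.5, 2.5, 5)


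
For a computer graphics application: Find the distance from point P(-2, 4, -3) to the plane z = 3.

distance = |a·x₀ + b·y₀ + c·z₀ - d| / √(a² + b² + c²)
  = |0·(-2) + 0·4 + 1·(-3) - 3| / √(0² + 0² + 1²)
  = |0 + 0 - 3 - 3| / √(0 + 0 + 1)
  = |-6| / √1
  = 6 / 1
  ≈ 6

6


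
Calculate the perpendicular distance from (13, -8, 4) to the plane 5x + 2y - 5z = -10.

distance = |a·x₀ + b·y₀ + c·z₀ - d| / √(a² + b² + c²)
  = |5·13 + 2·(-8) + (-5)·4 - (-10)| / √(5² + 2² + (-5)²)
  = |65 - 16 - 20 + 10| / √(25 + 4 + 25)
  = |39| / √54
  = 39 / 7.348
  ≈ 5.307

5.307


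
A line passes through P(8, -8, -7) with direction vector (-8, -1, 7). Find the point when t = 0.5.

P(t) = P + t·d
  = (8 + (-8)·0.5, -8 + (-1)·0.5, -7 + 7·0.5)
  = (8 - 4, -8 - 0.5, -7 + 3.5)
  = (4, -8.5, -3.5)

(4, -8.5, -3.5)


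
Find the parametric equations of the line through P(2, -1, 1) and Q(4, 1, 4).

Direction vector d = Q - P = (4 - 2, 1 + 1, 4 - 1) = (2, 2, 3)
Parametric form r = P + t·d:
x = 2 + 2t, y = -1 + 2t, z = 1 + 3t

x = 2 + 2t, y = -1 + 2t, z = 1 + 3t


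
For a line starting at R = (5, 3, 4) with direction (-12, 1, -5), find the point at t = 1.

P(t) = R + t·d
  = (5 + (-12)·1, 3 + 1·1, 4 + (-5)·1)
  = (5 - 12, 3 + 1, 4 - 5)
  = (-7, 4, -1)

(-7, 4, -1)


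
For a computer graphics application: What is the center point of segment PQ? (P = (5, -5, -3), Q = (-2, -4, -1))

M = ((x₁+x₂)/2, (y₁+y₂)/2, (z₁+z₂)/2)
  = ((5 - 2)/2, (-5 - 4)/2, (-3 - 1)/2)
  = (3/2, -9/2, -4/2)
  = (1.5, -4.5, -2)

(1.5, -4.5, -2)


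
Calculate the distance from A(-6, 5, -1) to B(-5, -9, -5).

d = √[(x₂-x₁)² + (y₂-y₁)² + (z₂-z₁)²]
  = √[1² + (-14)² + (-4)²]
  = √[1 + 196 + 16]
  = √213
  ≈ 14.59

14.59


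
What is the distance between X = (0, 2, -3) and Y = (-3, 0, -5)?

d = √[(x₂-x₁)² + (y₂-y₁)² + (z₂-z₁)²]
  = √[(-3)² + (-2)² + (-2)²]
  = √[9 + 4 + 4]
  = √17
  ≈ 4.123

4.123


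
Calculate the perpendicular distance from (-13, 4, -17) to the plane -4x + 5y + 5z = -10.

distance = |a·x₀ + b·y₀ + c·z₀ - d| / √(a² + b² + c²)
  = |(-4)·(-13) + 5·4 + 5·(-17) - (-10)| / √((-4)² + 5² + 5²)
  = |52 + 20 - 85 + 10| / √(16 + 25 + 25)
  = |-3| / √66
  = 3 / 8.124
  ≈ 0.3693

0.3693


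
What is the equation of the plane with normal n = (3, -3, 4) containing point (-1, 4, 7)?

The plane through P with normal n = (a, b, c) satisfies n·(r - P) = 0,
i.e. ax + by + cz = a·x₀ + b·y₀ + c·z₀.
d = 3·(-1) + (-3)·4 + 4·7
  = -3 - 12 + 28
  = 13
Equation: 3x - 3y + 4z = 13

3x - 3y + 4z = 13


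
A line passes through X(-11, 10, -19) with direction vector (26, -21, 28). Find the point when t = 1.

P(t) = X + t·d
  = (-11 + 26·1, 10 + (-21)·1, -19 + 28·1)
  = (-11 + 26, 10 - 21, -19 + 28)
  = (15, -11, 9)

(15, -11, 9)


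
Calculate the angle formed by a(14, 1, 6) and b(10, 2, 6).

a·b = 14·10 + 1·2 + 6·6 = 140 + 2 + 36 = 178
|a| = √(14² + 1² + 6²) = √233 ≈ 15.26
|b| = √(10² + 2² + 6²) = √140 ≈ 11.83
cos θ = (a·b)/(|a||b|) = 178/(15.26·11.83) ≈ 0.9855
θ = arccos(0.9855) ≈ 9.753°

9.753°


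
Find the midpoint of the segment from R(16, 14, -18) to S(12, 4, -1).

M = ((x₁+x₂)/2, (y₁+y₂)/2, (z₁+z₂)/2)
  = ((16 + 12)/2, (14 + 4)/2, (-18 - 1)/2)
  = (28/2, 18/2, -19/2)
  = (14, 9, -9.5)

(14, 9, -9.5)


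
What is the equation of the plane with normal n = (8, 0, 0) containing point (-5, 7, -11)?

The plane through P with normal n = (a, b, c) satisfies n·(r - P) = 0,
i.e. ax + by + cz = a·x₀ + b·y₀ + c·z₀.
d = 8·(-5) + 0·7 + 0·(-11)
  = -40 + 0 + 0
  = -40
Equation: 8x = -40

8x = -40


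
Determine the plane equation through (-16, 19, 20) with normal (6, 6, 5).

The plane through P with normal n = (a, b, c) satisfies n·(r - P) = 0,
i.e. ax + by + cz = a·x₀ + b·y₀ + c·z₀.
d = 6·(-16) + 6·19 + 5·20
  = -96 + 114 + 100
  = 118
Equation: 6x + 6y + 5z = 118

6x + 6y + 5z = 118


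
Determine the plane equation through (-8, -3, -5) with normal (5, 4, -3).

The plane through P with normal n = (a, b, c) satisfies n·(r - P) = 0,
i.e. ax + by + cz = a·x₀ + b·y₀ + c·z₀.
d = 5·(-8) + 4·(-3) + (-3)·(-5)
  = -40 - 12 + 15
  = -37
Equation: 5x + 4y - 3z = -37

5x + 4y - 3z = -37


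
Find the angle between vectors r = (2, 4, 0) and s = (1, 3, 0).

r·s = 2·1 + 4·3 + 0·0 = 2 + 12 + 0 = 14
|r| = √(2² + 4² + 0²) = √20 ≈ 4.472
|s| = √(1² + 3² + 0²) = √10 ≈ 3.162
cos θ = (r·s)/(|r||s|) = 14/(4.472·3.162) ≈ 0.9899
θ = arccos(0.9899) ≈ 8.13°

8.13°


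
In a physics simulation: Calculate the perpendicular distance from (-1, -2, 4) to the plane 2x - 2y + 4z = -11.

distance = |a·x₀ + b·y₀ + c·z₀ - d| / √(a² + b² + c²)
  = |2·(-1) + (-2)·(-2) + 4·4 - (-11)| / √(2² + (-2)² + 4²)
  = |-2 + 4 + 16 + 11| / √(4 + 4 + 16)
  = |29| / √24
  = 29 / 4.899
  ≈ 5.92

5.92


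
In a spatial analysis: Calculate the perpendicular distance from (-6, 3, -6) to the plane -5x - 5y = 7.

distance = |a·x₀ + b·y₀ + c·z₀ - d| / √(a² + b² + c²)
  = |(-5)·(-6) + (-5)·3 + 0·(-6) - 7| / √((-5)² + (-5)² + 0²)
  = |30 - 15 + 0 - 7| / √(25 + 25 + 0)
  = |8| / √50
  = 8 / 7.071
  ≈ 1.131

1.131


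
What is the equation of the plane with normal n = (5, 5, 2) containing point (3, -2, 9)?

The plane through P with normal n = (a, b, c) satisfies n·(r - P) = 0,
i.e. ax + by + cz = a·x₀ + b·y₀ + c·z₀.
d = 5·3 + 5·(-2) + 2·9
  = 15 - 10 + 18
  = 23
Equation: 5x + 5y + 2z = 23

5x + 5y + 2z = 23


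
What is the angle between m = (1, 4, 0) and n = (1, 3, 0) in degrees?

m·n = 1·1 + 4·3 + 0·0 = 1 + 12 + 0 = 13
|m| = √(1² + 4² + 0²) = √17 ≈ 4.123
|n| = √(1² + 3² + 0²) = √10 ≈ 3.162
cos θ = (m·n)/(|m||n|) = 13/(4.123·3.162) ≈ 0.9971
θ = arccos(0.9971) ≈ 4.399°

4.399°


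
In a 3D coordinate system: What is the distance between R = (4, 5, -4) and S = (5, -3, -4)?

d = √[(x₂-x₁)² + (y₂-y₁)² + (z₂-z₁)²]
  = √[1² + (-8)² + 0²]
  = √[1 + 64 + 0]
  = √65
  ≈ 8.062

8.062


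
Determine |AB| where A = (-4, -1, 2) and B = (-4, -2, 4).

d = √[(x₂-x₁)² + (y₂-y₁)² + (z₂-z₁)²]
  = √[0² + (-1)² + 2²]
  = √[0 + 1 + 4]
  = √5
  ≈ 2.236

2.236


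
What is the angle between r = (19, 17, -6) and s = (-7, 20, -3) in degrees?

r·s = 19·(-7) + 17·20 + (-6)·(-3) = -133 + 340 + 18 = 225
|r| = √(19² + 17² + (-6)²) = √686 ≈ 26.19
|s| = √((-7)² + 20² + (-3)²) = √458 ≈ 21.4
cos θ = (r·s)/(|r||s|) = 225/(26.19·21.4) ≈ 0.4014
θ = arccos(0.4014) ≈ 66.33°

66.33°


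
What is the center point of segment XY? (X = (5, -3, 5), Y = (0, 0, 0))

M = ((x₁+x₂)/2, (y₁+y₂)/2, (z₁+z₂)/2)
  = ((5 + 0)/2, (-3 + 0)/2, (5 + 0)/2)
  = (5/2, -3/2, 5/2)
  = (2.5, -1.5, 2.5)

(2.5, -1.5, 2.5)


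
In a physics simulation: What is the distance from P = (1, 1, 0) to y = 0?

distance = |a·x₀ + b·y₀ + c·z₀ - d| / √(a² + b² + c²)
  = |0·1 + 1·1 + 0·0 - 0| / √(0² + 1² + 0²)
  = |0 + 1 + 0 + 0| / √(0 + 1 + 0)
  = |1| / √1
  = 1 / 1
  ≈ 1

1


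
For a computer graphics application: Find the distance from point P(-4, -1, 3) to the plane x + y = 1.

distance = |a·x₀ + b·y₀ + c·z₀ - d| / √(a² + b² + c²)
  = |1·(-4) + 1·(-1) + 0·3 - 1| / √(1² + 1² + 0²)
  = |-4 - 1 + 0 - 1| / √(1 + 1 + 0)
  = |-6| / √2
  = 6 / 1.414
  ≈ 4.243

4.243


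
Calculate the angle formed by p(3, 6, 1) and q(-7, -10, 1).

p·q = 3·(-7) + 6·(-10) + 1·1 = -21 - 60 + 1 = -80
|p| = √(3² + 6² + 1²) = √46 ≈ 6.782
|q| = √((-7)² + (-10)² + 1²) = √150 ≈ 12.25
cos θ = (p·q)/(|p||q|) = -80/(6.782·12.25) ≈ -0.9631
θ = arccos(-0.9631) ≈ 164.4°

164.4°


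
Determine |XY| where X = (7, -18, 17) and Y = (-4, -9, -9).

d = √[(x₂-x₁)² + (y₂-y₁)² + (z₂-z₁)²]
  = √[(-11)² + 9² + (-26)²]
  = √[121 + 81 + 676]
  = √878
  ≈ 29.63

29.63


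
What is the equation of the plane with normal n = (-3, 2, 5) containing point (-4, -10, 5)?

The plane through P with normal n = (a, b, c) satisfies n·(r - P) = 0,
i.e. ax + by + cz = a·x₀ + b·y₀ + c·z₀.
d = (-3)·(-4) + 2·(-10) + 5·5
  = 12 - 20 + 25
  = 17
Equation: -3x + 2y + 5z = 17

-3x + 2y + 5z = 17


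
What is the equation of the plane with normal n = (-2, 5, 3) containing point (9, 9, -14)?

The plane through P with normal n = (a, b, c) satisfies n·(r - P) = 0,
i.e. ax + by + cz = a·x₀ + b·y₀ + c·z₀.
d = (-2)·9 + 5·9 + 3·(-14)
  = -18 + 45 - 42
  = -15
Equation: -2x + 5y + 3z = -15

-2x + 5y + 3z = -15


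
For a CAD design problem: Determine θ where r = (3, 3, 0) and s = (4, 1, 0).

r·s = 3·4 + 3·1 + 0·0 = 12 + 3 + 0 = 15
|r| = √(3² + 3² + 0²) = √18 ≈ 4.243
|s| = √(4² + 1² + 0²) = √17 ≈ 4.123
cos θ = (r·s)/(|r||s|) = 15/(4.243·4.123) ≈ 0.8575
θ = arccos(0.8575) ≈ 30.96°

30.96°


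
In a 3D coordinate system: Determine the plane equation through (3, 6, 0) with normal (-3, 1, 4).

The plane through P with normal n = (a, b, c) satisfies n·(r - P) = 0,
i.e. ax + by + cz = a·x₀ + b·y₀ + c·z₀.
d = (-3)·3 + 1·6 + 4·0
  = -9 + 6 + 0
  = -3
Equation: -3x + y + 4z = -3

-3x + y + 4z = -3


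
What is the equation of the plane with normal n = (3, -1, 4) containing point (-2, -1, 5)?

The plane through P with normal n = (a, b, c) satisfies n·(r - P) = 0,
i.e. ax + by + cz = a·x₀ + b·y₀ + c·z₀.
d = 3·(-2) + (-1)·(-1) + 4·5
  = -6 + 1 + 20
  = 15
Equation: 3x - y + 4z = 15

3x - y + 4z = 15


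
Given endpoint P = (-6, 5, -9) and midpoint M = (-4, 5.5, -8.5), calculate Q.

Q = 2M - P
  = (2·(-4) - (-6), 2·5.5 - 5, 2·(-8.5) - (-9))
  = (-8 + 6, 11 - 5, -17 + 9)
  = (-2, 6, -8)

(-2, 6, -8)


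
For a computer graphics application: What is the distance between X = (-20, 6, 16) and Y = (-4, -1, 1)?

d = √[(x₂-x₁)² + (y₂-y₁)² + (z₂-z₁)²]
  = √[16² + (-7)² + (-15)²]
  = √[256 + 49 + 225]
  = √530
  ≈ 23.02

23.02


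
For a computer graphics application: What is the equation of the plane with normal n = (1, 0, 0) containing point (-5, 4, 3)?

The plane through P with normal n = (a, b, c) satisfies n·(r - P) = 0,
i.e. ax + by + cz = a·x₀ + b·y₀ + c·z₀.
d = 1·(-5) + 0·4 + 0·3
  = -5 + 0 + 0
  = -5
Equation: x = -5

x = -5


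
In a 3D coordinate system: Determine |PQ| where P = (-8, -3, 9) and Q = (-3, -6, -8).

d = √[(x₂-x₁)² + (y₂-y₁)² + (z₂-z₁)²]
  = √[5² + (-3)² + (-17)²]
  = √[25 + 9 + 289]
  = √323
  ≈ 17.97

17.97


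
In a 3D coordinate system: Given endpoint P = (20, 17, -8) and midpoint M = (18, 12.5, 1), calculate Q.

Q = 2M - P
  = (2·18 - 20, 2·12.5 - 17, 2·1 - (-8))
  = (36 - 20, 25 - 17, 2 + 8)
  = (16, 8, 10)

(16, 8, 10)


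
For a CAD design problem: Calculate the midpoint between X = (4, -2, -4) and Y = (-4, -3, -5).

M = ((x₁+x₂)/2, (y₁+y₂)/2, (z₁+z₂)/2)
  = ((4 - 4)/2, (-2 - 3)/2, (-4 - 5)/2)
  = (0/2, -5/2, -9/2)
  = (0, -2.5, -4.5)

(0, -2.5, -4.5)


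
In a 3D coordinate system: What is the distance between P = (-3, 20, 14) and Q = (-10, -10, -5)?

d = √[(x₂-x₁)² + (y₂-y₁)² + (z₂-z₁)²]
  = √[(-7)² + (-30)² + (-19)²]
  = √[49 + 900 + 361]
  = √1310
  ≈ 36.19

36.19


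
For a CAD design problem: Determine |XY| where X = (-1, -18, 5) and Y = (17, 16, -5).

d = √[(x₂-x₁)² + (y₂-y₁)² + (z₂-z₁)²]
  = √[18² + 34² + (-10)²]
  = √[324 + 1156 + 100]
  = √1580
  ≈ 39.75

39.75


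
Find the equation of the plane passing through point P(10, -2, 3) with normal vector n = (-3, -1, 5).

The plane through P with normal n = (a, b, c) satisfies n·(r - P) = 0,
i.e. ax + by + cz = a·x₀ + b·y₀ + c·z₀.
d = (-3)·10 + (-1)·(-2) + 5·3
  = -30 + 2 + 15
  = -13
Equation: -3x - y + 5z = -13

-3x - y + 5z = -13


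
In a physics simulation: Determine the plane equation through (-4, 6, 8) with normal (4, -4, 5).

The plane through P with normal n = (a, b, c) satisfies n·(r - P) = 0,
i.e. ax + by + cz = a·x₀ + b·y₀ + c·z₀.
d = 4·(-4) + (-4)·6 + 5·8
  = -16 - 24 + 40
  = 0
Equation: 4x - 4y + 5z = 0

4x - 4y + 5z = 0


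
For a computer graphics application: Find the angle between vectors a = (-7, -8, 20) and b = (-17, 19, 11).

a·b = (-7)·(-17) + (-8)·19 + 20·11 = 119 - 152 + 220 = 187
|a| = √((-7)² + (-8)² + 20²) = √513 ≈ 22.65
|b| = √((-17)² + 19² + 11²) = √771 ≈ 27.77
cos θ = (a·b)/(|a||b|) = 187/(22.65·27.77) ≈ 0.2973
θ = arccos(0.2973) ≈ 72.7°

72.7°


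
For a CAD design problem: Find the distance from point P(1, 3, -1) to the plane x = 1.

distance = |a·x₀ + b·y₀ + c·z₀ - d| / √(a² + b² + c²)
  = |1·1 + 0·3 + 0·(-1) - 1| / √(1² + 0² + 0²)
  = |1 + 0 + 0 - 1| / √(1 + 0 + 0)
  = |0| / √1
  = 0 / 1
  ≈ 0

0


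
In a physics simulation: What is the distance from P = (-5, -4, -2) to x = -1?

distance = |a·x₀ + b·y₀ + c·z₀ - d| / √(a² + b² + c²)
  = |1·(-5) + 0·(-4) + 0·(-2) - (-1)| / √(1² + 0² + 0²)
  = |-5 + 0 + 0 + 1| / √(1 + 0 + 0)
  = |-4| / √1
  = 4 / 1
  ≈ 4

4


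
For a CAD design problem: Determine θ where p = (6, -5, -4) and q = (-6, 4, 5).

p·q = 6·(-6) + (-5)·4 + (-4)·5 = -36 - 20 - 20 = -76
|p| = √(6² + (-5)² + (-4)²) = √77 ≈ 8.775
|q| = √((-6)² + 4² + 5²) = √77 ≈ 8.775
cos θ = (p·q)/(|p||q|) = -76/(8.775·8.775) ≈ -0.987
θ = arccos(-0.987) ≈ 170.8°

170.8°


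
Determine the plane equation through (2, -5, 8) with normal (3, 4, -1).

The plane through P with normal n = (a, b, c) satisfies n·(r - P) = 0,
i.e. ax + by + cz = a·x₀ + b·y₀ + c·z₀.
d = 3·2 + 4·(-5) + (-1)·8
  = 6 - 20 - 8
  = -22
Equation: 3x + 4y - z = -22

3x + 4y - z = -22


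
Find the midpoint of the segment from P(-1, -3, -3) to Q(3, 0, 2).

M = ((x₁+x₂)/2, (y₁+y₂)/2, (z₁+z₂)/2)
  = ((-1 + 3)/2, (-3 + 0)/2, (-3 + 2)/2)
  = (2/2, -3/2, -1/2)
  = (1, -1.5, -0.5)

(1, -1.5, -0.5)


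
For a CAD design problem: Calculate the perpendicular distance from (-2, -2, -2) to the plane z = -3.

distance = |a·x₀ + b·y₀ + c·z₀ - d| / √(a² + b² + c²)
  = |0·(-2) + 0·(-2) + 1·(-2) - (-3)| / √(0² + 0² + 1²)
  = |0 + 0 - 2 + 3| / √(0 + 0 + 1)
  = |1| / √1
  = 1 / 1
  ≈ 1

1


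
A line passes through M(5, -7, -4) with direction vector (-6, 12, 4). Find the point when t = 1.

P(t) = M + t·d
  = (5 + (-6)·1, -7 + 12·1, -4 + 4·1)
  = (5 - 6, -7 + 12, -4 + 4)
  = (-1, 5, 0)

(-1, 5, 0)


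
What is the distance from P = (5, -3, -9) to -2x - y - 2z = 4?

distance = |a·x₀ + b·y₀ + c·z₀ - d| / √(a² + b² + c²)
  = |(-2)·5 + (-1)·(-3) + (-2)·(-9) - 4| / √((-2)² + (-1)² + (-2)²)
  = |-10 + 3 + 18 - 4| / √(4 + 1 + 4)
  = |7| / √9
  = 7 / 3
  ≈ 2.333

2.333


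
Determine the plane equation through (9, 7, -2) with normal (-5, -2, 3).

The plane through P with normal n = (a, b, c) satisfies n·(r - P) = 0,
i.e. ax + by + cz = a·x₀ + b·y₀ + c·z₀.
d = (-5)·9 + (-2)·7 + 3·(-2)
  = -45 - 14 - 6
  = -65
Equation: -5x - 2y + 3z = -65

-5x - 2y + 3z = -65


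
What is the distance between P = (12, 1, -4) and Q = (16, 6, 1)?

d = √[(x₂-x₁)² + (y₂-y₁)² + (z₂-z₁)²]
  = √[4² + 5² + 5²]
  = √[16 + 25 + 25]
  = √66
  ≈ 8.124

8.124


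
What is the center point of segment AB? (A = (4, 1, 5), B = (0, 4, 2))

M = ((x₁+x₂)/2, (y₁+y₂)/2, (z₁+z₂)/2)
  = ((4 + 0)/2, (1 + 4)/2, (5 + 2)/2)
  = (4/2, 5/2, 7/2)
  = (2, 2.5, 3.5)

(2, 2.5, 3.5)


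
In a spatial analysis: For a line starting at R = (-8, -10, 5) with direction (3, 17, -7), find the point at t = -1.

P(t) = R + t·d
  = (-8 + 3·(-1), -10 + 17·(-1), 5 + (-7)·(-1))
  = (-8 - 3, -10 - 17, 5 + 7)
  = (-11, -27, 12)

(-11, -27, 12)


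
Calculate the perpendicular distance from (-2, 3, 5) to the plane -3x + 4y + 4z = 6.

distance = |a·x₀ + b·y₀ + c·z₀ - d| / √(a² + b² + c²)
  = |(-3)·(-2) + 4·3 + 4·5 - 6| / √((-3)² + 4² + 4²)
  = |6 + 12 + 20 - 6| / √(9 + 16 + 16)
  = |32| / √41
  = 32 / 6.403
  ≈ 4.998

4.998


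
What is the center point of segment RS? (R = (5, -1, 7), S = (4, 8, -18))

M = ((x₁+x₂)/2, (y₁+y₂)/2, (z₁+z₂)/2)
  = ((5 + 4)/2, (-1 + 8)/2, (7 - 18)/2)
  = (9/2, 7/2, -11/2)
  = (4.5, 3.5, -5.5)

(4.5, 3.5, -5.5)


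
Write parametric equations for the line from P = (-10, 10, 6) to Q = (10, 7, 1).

Direction vector d = Q - P = (10 + 10, 7 - 10, 1 - 6) = (20, -3, -5)
Parametric form r = P + t·d:
x = -10 + 20t, y = 10 - 3t, z = 6 - 5t

x = -10 + 20t, y = 10 - 3t, z = 6 - 5t


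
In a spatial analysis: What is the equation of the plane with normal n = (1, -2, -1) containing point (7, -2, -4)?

The plane through P with normal n = (a, b, c) satisfies n·(r - P) = 0,
i.e. ax + by + cz = a·x₀ + b·y₀ + c·z₀.
d = 1·7 + (-2)·(-2) + (-1)·(-4)
  = 7 + 4 + 4
  = 15
Equation: x - 2y - z = 15

x - 2y - z = 15


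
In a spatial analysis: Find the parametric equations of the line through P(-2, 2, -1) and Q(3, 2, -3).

Direction vector d = Q - P = (3 + 2, 2 - 2, -3 + 1) = (5, 0, -2)
Parametric form r = P + t·d:
x = -2 + 5t, y = 2, z = -1 - 2t

x = -2 + 5t, y = 2, z = -1 - 2t


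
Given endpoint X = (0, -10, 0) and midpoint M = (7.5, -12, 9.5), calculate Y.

Y = 2M - X
  = (2·7.5 - 0, 2·(-12) - (-10), 2·9.5 - 0)
  = (15 + 0, -24 + 10, 19 + 0)
  = (15, -14, 19)

(15, -14, 19)


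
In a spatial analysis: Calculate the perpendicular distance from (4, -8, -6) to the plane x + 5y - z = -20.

distance = |a·x₀ + b·y₀ + c·z₀ - d| / √(a² + b² + c²)
  = |1·4 + 5·(-8) + (-1)·(-6) - (-20)| / √(1² + 5² + (-1)²)
  = |4 - 40 + 6 + 20| / √(1 + 25 + 1)
  = |-10| / √27
  = 10 / 5.196
  ≈ 1.925

1.925


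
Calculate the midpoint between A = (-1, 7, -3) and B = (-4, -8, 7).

M = ((x₁+x₂)/2, (y₁+y₂)/2, (z₁+z₂)/2)
  = ((-1 - 4)/2, (7 - 8)/2, (-3 + 7)/2)
  = (-5/2, -1/2, 4/2)
  = (-2.5, -0.5, 2)

(-2.5, -0.5, 2)


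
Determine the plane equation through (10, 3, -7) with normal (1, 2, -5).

The plane through P with normal n = (a, b, c) satisfies n·(r - P) = 0,
i.e. ax + by + cz = a·x₀ + b·y₀ + c·z₀.
d = 1·10 + 2·3 + (-5)·(-7)
  = 10 + 6 + 35
  = 51
Equation: x + 2y - 5z = 51

x + 2y - 5z = 51


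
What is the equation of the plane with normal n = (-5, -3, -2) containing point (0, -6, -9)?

The plane through P with normal n = (a, b, c) satisfies n·(r - P) = 0,
i.e. ax + by + cz = a·x₀ + b·y₀ + c·z₀.
d = (-5)·0 + (-3)·(-6) + (-2)·(-9)
  = 0 + 18 + 18
  = 36
Equation: -5x - 3y - 2z = 36

-5x - 3y - 2z = 36


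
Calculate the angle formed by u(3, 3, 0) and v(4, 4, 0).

u·v = 3·4 + 3·4 + 0·0 = 12 + 12 + 0 = 24
|u| = √(3² + 3² + 0²) = √18 ≈ 4.243
|v| = √(4² + 4² + 0²) = √32 ≈ 5.657
cos θ = (u·v)/(|u||v|) = 24/(4.243·5.657) ≈ 1
θ = arccos(1) ≈ 0°

0°


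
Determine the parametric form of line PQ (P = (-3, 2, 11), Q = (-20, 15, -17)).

Direction vector d = Q - P = (-20 + 3, 15 - 2, -17 - 11) = (-17, 13, -28)
Parametric form r = P + t·d:
x = -3 - 17t, y = 2 + 13t, z = 11 - 28t

x = -3 - 17t, y = 2 + 13t, z = 11 - 28t


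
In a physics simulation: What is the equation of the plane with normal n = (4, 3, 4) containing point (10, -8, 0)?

The plane through P with normal n = (a, b, c) satisfies n·(r - P) = 0,
i.e. ax + by + cz = a·x₀ + b·y₀ + c·z₀.
d = 4·10 + 3·(-8) + 4·0
  = 40 - 24 + 0
  = 16
Equation: 4x + 3y + 4z = 16

4x + 3y + 4z = 16


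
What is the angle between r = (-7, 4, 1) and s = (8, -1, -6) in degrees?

r·s = (-7)·8 + 4·(-1) + 1·(-6) = -56 - 4 - 6 = -66
|r| = √((-7)² + 4² + 1²) = √66 ≈ 8.124
|s| = √(8² + (-1)² + (-6)²) = √101 ≈ 10.05
cos θ = (r·s)/(|r||s|) = -66/(8.124·10.05) ≈ -0.8084
θ = arccos(-0.8084) ≈ 143.9°

143.9°


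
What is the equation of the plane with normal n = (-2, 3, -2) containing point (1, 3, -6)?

The plane through P with normal n = (a, b, c) satisfies n·(r - P) = 0,
i.e. ax + by + cz = a·x₀ + b·y₀ + c·z₀.
d = (-2)·1 + 3·3 + (-2)·(-6)
  = -2 + 9 + 12
  = 19
Equation: -2x + 3y - 2z = 19

-2x + 3y - 2z = 19


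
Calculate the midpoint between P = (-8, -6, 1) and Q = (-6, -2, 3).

M = ((x₁+x₂)/2, (y₁+y₂)/2, (z₁+z₂)/2)
  = ((-8 - 6)/2, (-6 - 2)/2, (1 + 3)/2)
  = (-14/2, -8/2, 4/2)
  = (-7, -4, 2)

(-7, -4, 2)


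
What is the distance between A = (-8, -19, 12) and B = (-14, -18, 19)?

d = √[(x₂-x₁)² + (y₂-y₁)² + (z₂-z₁)²]
  = √[(-6)² + 1² + 7²]
  = √[36 + 1 + 49]
  = √86
  ≈ 9.274

9.274


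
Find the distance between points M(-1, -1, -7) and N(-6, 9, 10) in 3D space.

d = √[(x₂-x₁)² + (y₂-y₁)² + (z₂-z₁)²]
  = √[(-5)² + 10² + 17²]
  = √[25 + 100 + 289]
  = √414
  ≈ 20.35

20.35


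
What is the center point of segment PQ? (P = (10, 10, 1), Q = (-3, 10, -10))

M = ((x₁+x₂)/2, (y₁+y₂)/2, (z₁+z₂)/2)
  = ((10 - 3)/2, (10 + 10)/2, (1 - 10)/2)
  = (7/2, 20/2, -9/2)
  = (3.5, 10, -4.5)

(3.5, 10, -4.5)


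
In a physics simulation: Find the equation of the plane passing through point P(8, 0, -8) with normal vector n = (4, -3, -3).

The plane through P with normal n = (a, b, c) satisfies n·(r - P) = 0,
i.e. ax + by + cz = a·x₀ + b·y₀ + c·z₀.
d = 4·8 + (-3)·0 + (-3)·(-8)
  = 32 + 0 + 24
  = 56
Equation: 4x - 3y - 3z = 56

4x - 3y - 3z = 56


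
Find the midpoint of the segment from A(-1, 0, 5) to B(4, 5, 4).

M = ((x₁+x₂)/2, (y₁+y₂)/2, (z₁+z₂)/2)
  = ((-1 + 4)/2, (0 + 5)/2, (5 + 4)/2)
  = (3/2, 5/2, 9/2)
  = (1.5, 2.5, 4.5)

(1.5, 2.5, 4.5)


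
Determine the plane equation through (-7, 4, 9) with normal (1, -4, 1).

The plane through P with normal n = (a, b, c) satisfies n·(r - P) = 0,
i.e. ax + by + cz = a·x₀ + b·y₀ + c·z₀.
d = 1·(-7) + (-4)·4 + 1·9
  = -7 - 16 + 9
  = -14
Equation: x - 4y + z = -14

x - 4y + z = -14


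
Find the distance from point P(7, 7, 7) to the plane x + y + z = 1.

distance = |a·x₀ + b·y₀ + c·z₀ - d| / √(a² + b² + c²)
  = |1·7 + 1·7 + 1·7 - 1| / √(1² + 1² + 1²)
  = |7 + 7 + 7 - 1| / √(1 + 1 + 1)
  = |20| / √3
  = 20 / 1.732
  ≈ 11.55

11.55


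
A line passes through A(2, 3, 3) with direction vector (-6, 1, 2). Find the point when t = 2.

P(t) = A + t·d
  = (2 + (-6)·2, 3 + 1·2, 3 + 2·2)
  = (2 - 12, 3 + 2, 3 + 4)
  = (-10, 5, 7)

(-10, 5, 7)


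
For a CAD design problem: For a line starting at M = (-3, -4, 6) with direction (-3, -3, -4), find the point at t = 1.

P(t) = M + t·d
  = (-3 + (-3)·1, -4 + (-3)·1, 6 + (-4)·1)
  = (-3 - 3, -4 - 3, 6 - 4)
  = (-6, -7, 2)

(-6, -7, 2)


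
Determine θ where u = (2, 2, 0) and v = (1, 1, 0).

u·v = 2·1 + 2·1 + 0·0 = 2 + 2 + 0 = 4
|u| = √(2² + 2² + 0²) = √8 ≈ 2.828
|v| = √(1² + 1² + 0²) = √2 ≈ 1.414
cos θ = (u·v)/(|u||v|) = 4/(2.828·1.414) ≈ 1
θ = arccos(1) ≈ 0°

0°


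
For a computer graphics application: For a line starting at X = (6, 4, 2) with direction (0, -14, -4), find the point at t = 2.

P(t) = X + t·d
  = (6 + 0·2, 4 + (-14)·2, 2 + (-4)·2)
  = (6 + 0, 4 - 28, 2 - 8)
  = (6, -24, -6)

(6, -24, -6)


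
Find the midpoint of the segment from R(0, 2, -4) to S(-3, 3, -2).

M = ((x₁+x₂)/2, (y₁+y₂)/2, (z₁+z₂)/2)
  = ((0 - 3)/2, (2 + 3)/2, (-4 - 2)/2)
  = (-3/2, 5/2, -6/2)
  = (-1.5, 2.5, -3)

(-1.5, 2.5, -3)


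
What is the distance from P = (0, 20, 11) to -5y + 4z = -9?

distance = |a·x₀ + b·y₀ + c·z₀ - d| / √(a² + b² + c²)
  = |0·0 + (-5)·20 + 4·11 - (-9)| / √(0² + (-5)² + 4²)
  = |0 - 100 + 44 + 9| / √(0 + 25 + 16)
  = |-47| / √41
  = 47 / 6.403
  ≈ 7.34

7.34


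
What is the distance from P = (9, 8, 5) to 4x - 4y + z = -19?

distance = |a·x₀ + b·y₀ + c·z₀ - d| / √(a² + b² + c²)
  = |4·9 + (-4)·8 + 1·5 - (-19)| / √(4² + (-4)² + 1²)
  = |36 - 32 + 5 + 19| / √(16 + 16 + 1)
  = |28| / √33
  = 28 / 5.745
  ≈ 4.874

4.874


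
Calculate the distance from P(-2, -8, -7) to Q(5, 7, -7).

d = √[(x₂-x₁)² + (y₂-y₁)² + (z₂-z₁)²]
  = √[7² + 15² + 0²]
  = √[49 + 225 + 0]
  = √274
  ≈ 16.55

16.55


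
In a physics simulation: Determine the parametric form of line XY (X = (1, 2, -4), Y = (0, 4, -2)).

Direction vector d = Y - X = (0 - 1, 4 - 2, -2 + 4) = (-1, 2, 2)
Parametric form r = X + t·d:
x = 1 - t, y = 2 + 2t, z = -4 + 2t

x = 1 - t, y = 2 + 2t, z = -4 + 2t


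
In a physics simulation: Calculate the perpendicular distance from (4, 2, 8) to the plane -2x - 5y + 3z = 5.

distance = |a·x₀ + b·y₀ + c·z₀ - d| / √(a² + b² + c²)
  = |(-2)·4 + (-5)·2 + 3·8 - 5| / √((-2)² + (-5)² + 3²)
  = |-8 - 10 + 24 - 5| / √(4 + 25 + 9)
  = |1| / √38
  = 1 / 6.164
  ≈ 0.1622

0.1622


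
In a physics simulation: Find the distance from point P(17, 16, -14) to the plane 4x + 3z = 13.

distance = |a·x₀ + b·y₀ + c·z₀ - d| / √(a² + b² + c²)
  = |4·17 + 0·16 + 3·(-14) - 13| / √(4² + 0² + 3²)
  = |68 + 0 - 42 - 13| / √(16 + 0 + 9)
  = |13| / √25
  = 13 / 5
  ≈ 2.6

2.6


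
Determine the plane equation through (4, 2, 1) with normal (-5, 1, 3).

The plane through P with normal n = (a, b, c) satisfies n·(r - P) = 0,
i.e. ax + by + cz = a·x₀ + b·y₀ + c·z₀.
d = (-5)·4 + 1·2 + 3·1
  = -20 + 2 + 3
  = -15
Equation: -5x + y + 3z = -15

-5x + y + 3z = -15


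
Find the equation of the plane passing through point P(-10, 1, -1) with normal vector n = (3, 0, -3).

The plane through P with normal n = (a, b, c) satisfies n·(r - P) = 0,
i.e. ax + by + cz = a·x₀ + b·y₀ + c·z₀.
d = 3·(-10) + 0·1 + (-3)·(-1)
  = -30 + 0 + 3
  = -27
Equation: 3x - 3z = -27

3x - 3z = -27


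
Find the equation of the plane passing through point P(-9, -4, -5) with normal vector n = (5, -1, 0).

The plane through P with normal n = (a, b, c) satisfies n·(r - P) = 0,
i.e. ax + by + cz = a·x₀ + b·y₀ + c·z₀.
d = 5·(-9) + (-1)·(-4) + 0·(-5)
  = -45 + 4 + 0
  = -41
Equation: 5x - y = -41

5x - y = -41


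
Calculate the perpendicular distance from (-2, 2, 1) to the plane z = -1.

distance = |a·x₀ + b·y₀ + c·z₀ - d| / √(a² + b² + c²)
  = |0·(-2) + 0·2 + 1·1 - (-1)| / √(0² + 0² + 1²)
  = |0 + 0 + 1 + 1| / √(0 + 0 + 1)
  = |2| / √1
  = 2 / 1
  ≈ 2

2


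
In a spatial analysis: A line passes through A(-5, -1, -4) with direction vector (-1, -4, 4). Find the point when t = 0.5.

P(t) = A + t·d
  = (-5 + (-1)·0.5, -1 + (-4)·0.5, -4 + 4·0.5)
  = (-5 - 0.5, -1 - 2, -4 + 2)
  = (-5.5, -3, -2)

(-5.5, -3, -2)


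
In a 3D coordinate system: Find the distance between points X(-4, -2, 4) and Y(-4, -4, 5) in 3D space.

d = √[(x₂-x₁)² + (y₂-y₁)² + (z₂-z₁)²]
  = √[0² + (-2)² + 1²]
  = √[0 + 4 + 1]
  = √5
  ≈ 2.236

2.236


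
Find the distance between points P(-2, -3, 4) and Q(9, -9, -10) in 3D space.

d = √[(x₂-x₁)² + (y₂-y₁)² + (z₂-z₁)²]
  = √[11² + (-6)² + (-14)²]
  = √[121 + 36 + 196]
  = √353
  ≈ 18.79

18.79


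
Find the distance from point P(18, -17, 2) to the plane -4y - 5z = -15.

distance = |a·x₀ + b·y₀ + c·z₀ - d| / √(a² + b² + c²)
  = |0·18 + (-4)·(-17) + (-5)·2 - (-15)| / √(0² + (-4)² + (-5)²)
  = |0 + 68 - 10 + 15| / √(0 + 16 + 25)
  = |73| / √41
  = 73 / 6.403
  ≈ 11.4

11.4


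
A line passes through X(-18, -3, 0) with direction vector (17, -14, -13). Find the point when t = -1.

P(t) = X + t·d
  = (-18 + 17·(-1), -3 + (-14)·(-1), 0 + (-13)·(-1))
  = (-18 - 17, -3 + 14, 0 + 13)
  = (-35, 11, 13)

(-35, 11, 13)


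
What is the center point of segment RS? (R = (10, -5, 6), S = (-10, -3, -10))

M = ((x₁+x₂)/2, (y₁+y₂)/2, (z₁+z₂)/2)
  = ((10 - 10)/2, (-5 - 3)/2, (6 - 10)/2)
  = (0/2, -8/2, -4/2)
  = (0, -4, -2)

(0, -4, -2)


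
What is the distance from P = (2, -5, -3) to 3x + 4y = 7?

distance = |a·x₀ + b·y₀ + c·z₀ - d| / √(a² + b² + c²)
  = |3·2 + 4·(-5) + 0·(-3) - 7| / √(3² + 4² + 0²)
  = |6 - 20 + 0 - 7| / √(9 + 16 + 0)
  = |-21| / √25
  = 21 / 5
  ≈ 4.2

4.2


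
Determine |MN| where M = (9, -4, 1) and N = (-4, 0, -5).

d = √[(x₂-x₁)² + (y₂-y₁)² + (z₂-z₁)²]
  = √[(-13)² + 4² + (-6)²]
  = √[169 + 16 + 36]
  = √221
  ≈ 14.87

14.87


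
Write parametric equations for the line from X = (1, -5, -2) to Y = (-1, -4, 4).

Direction vector d = Y - X = (-1 - 1, -4 + 5, 4 + 2) = (-2, 1, 6)
Parametric form r = X + t·d:
x = 1 - 2t, y = -5 + t, z = -2 + 6t

x = 1 - 2t, y = -5 + t, z = -2 + 6t


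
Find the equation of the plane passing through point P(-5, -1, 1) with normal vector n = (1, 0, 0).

The plane through P with normal n = (a, b, c) satisfies n·(r - P) = 0,
i.e. ax + by + cz = a·x₀ + b·y₀ + c·z₀.
d = 1·(-5) + 0·(-1) + 0·1
  = -5 + 0 + 0
  = -5
Equation: x = -5

x = -5


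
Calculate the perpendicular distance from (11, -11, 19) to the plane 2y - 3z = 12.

distance = |a·x₀ + b·y₀ + c·z₀ - d| / √(a² + b² + c²)
  = |0·11 + 2·(-11) + (-3)·19 - 12| / √(0² + 2² + (-3)²)
  = |0 - 22 - 57 - 12| / √(0 + 4 + 9)
  = |-91| / √13
  = 91 / 3.606
  ≈ 25.24

25.24


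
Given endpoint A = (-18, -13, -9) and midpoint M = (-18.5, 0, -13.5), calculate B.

B = 2M - A
  = (2·(-18.5) - (-18), 2·0 - (-13), 2·(-13.5) - (-9))
  = (-37 + 18, 0 + 13, -27 + 9)
  = (-19, 13, -18)

(-19, 13, -18)


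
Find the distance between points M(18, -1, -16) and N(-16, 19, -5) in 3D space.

d = √[(x₂-x₁)² + (y₂-y₁)² + (z₂-z₁)²]
  = √[(-34)² + 20² + 11²]
  = √[1156 + 400 + 121]
  = √1677
  ≈ 40.95

40.95


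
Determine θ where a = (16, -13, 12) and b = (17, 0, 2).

a·b = 16·17 + (-13)·0 + 12·2 = 272 + 0 + 24 = 296
|a| = √(16² + (-13)² + 12²) = √569 ≈ 23.85
|b| = √(17² + 0² + 2²) = √293 ≈ 17.12
cos θ = (a·b)/(|a||b|) = 296/(23.85·17.12) ≈ 0.7249
θ = arccos(0.7249) ≈ 43.54°

43.54°


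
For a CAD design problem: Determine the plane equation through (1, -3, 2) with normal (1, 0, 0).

The plane through P with normal n = (a, b, c) satisfies n·(r - P) = 0,
i.e. ax + by + cz = a·x₀ + b·y₀ + c·z₀.
d = 1·1 + 0·(-3) + 0·2
  = 1 + 0 + 0
  = 1
Equation: x = 1

x = 1


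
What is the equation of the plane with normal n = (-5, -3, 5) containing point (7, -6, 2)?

The plane through P with normal n = (a, b, c) satisfies n·(r - P) = 0,
i.e. ax + by + cz = a·x₀ + b·y₀ + c·z₀.
d = (-5)·7 + (-3)·(-6) + 5·2
  = -35 + 18 + 10
  = -7
Equation: -5x - 3y + 5z = -7

-5x - 3y + 5z = -7


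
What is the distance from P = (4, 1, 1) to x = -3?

distance = |a·x₀ + b·y₀ + c·z₀ - d| / √(a² + b² + c²)
  = |1·4 + 0·1 + 0·1 - (-3)| / √(1² + 0² + 0²)
  = |4 + 0 + 0 + 3| / √(1 + 0 + 0)
  = |7| / √1
  = 7 / 1
  ≈ 7

7


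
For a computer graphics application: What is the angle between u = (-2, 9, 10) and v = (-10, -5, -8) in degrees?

u·v = (-2)·(-10) + 9·(-5) + 10·(-8) = 20 - 45 - 80 = -105
|u| = √((-2)² + 9² + 10²) = √185 ≈ 13.6
|v| = √((-10)² + (-5)² + (-8)²) = √189 ≈ 13.75
cos θ = (u·v)/(|u||v|) = -105/(13.6·13.75) ≈ -0.5615
θ = arccos(-0.5615) ≈ 124.2°

124.2°


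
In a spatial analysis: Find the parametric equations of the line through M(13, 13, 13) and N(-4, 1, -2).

Direction vector d = N - M = (-4 - 13, 1 - 13, -2 - 13) = (-17, -12, -15)
Parametric form r = M + t·d:
x = 13 - 17t, y = 13 - 12t, z = 13 - 15t

x = 13 - 17t, y = 13 - 12t, z = 13 - 15t


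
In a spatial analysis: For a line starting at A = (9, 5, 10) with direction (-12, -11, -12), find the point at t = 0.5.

P(t) = A + t·d
  = (9 + (-12)·0.5, 5 + (-11)·0.5, 10 + (-12)·0.5)
  = (9 - 6, 5 - 5.5, 10 - 6)
  = (3, -0.5, 4)

(3, -0.5, 4)


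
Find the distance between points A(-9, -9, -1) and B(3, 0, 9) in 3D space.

d = √[(x₂-x₁)² + (y₂-y₁)² + (z₂-z₁)²]
  = √[12² + 9² + 10²]
  = √[144 + 81 + 100]
  = √325
  ≈ 18.03

18.03


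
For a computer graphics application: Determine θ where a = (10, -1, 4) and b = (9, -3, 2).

a·b = 10·9 + (-1)·(-3) + 4·2 = 90 + 3 + 8 = 101
|a| = √(10² + (-1)² + 4²) = √117 ≈ 10.82
|b| = √(9² + (-3)² + 2²) = √94 ≈ 9.695
cos θ = (a·b)/(|a||b|) = 101/(10.82·9.695) ≈ 0.9631
θ = arccos(0.9631) ≈ 15.62°

15.62°


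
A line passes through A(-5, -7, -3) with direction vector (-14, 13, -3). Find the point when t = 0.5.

P(t) = A + t·d
  = (-5 + (-14)·0.5, -7 + 13·0.5, -3 + (-3)·0.5)
  = (-5 - 7, -7 + 6.5, -3 - 1.5)
  = (-12, -0.5, -4.5)

(-12, -0.5, -4.5)


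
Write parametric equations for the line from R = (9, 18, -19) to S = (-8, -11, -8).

Direction vector d = S - R = (-8 - 9, -11 - 18, -8 + 19) = (-17, -29, 11)
Parametric form r = R + t·d:
x = 9 - 17t, y = 18 - 29t, z = -19 + 11t

x = 9 - 17t, y = 18 - 29t, z = -19 + 11t


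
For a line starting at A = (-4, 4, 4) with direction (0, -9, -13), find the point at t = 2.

P(t) = A + t·d
  = (-4 + 0·2, 4 + (-9)·2, 4 + (-13)·2)
  = (-4 + 0, 4 - 18, 4 - 26)
  = (-4, -14, -22)

(-4, -14, -22)


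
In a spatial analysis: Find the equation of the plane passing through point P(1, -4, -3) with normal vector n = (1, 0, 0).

The plane through P with normal n = (a, b, c) satisfies n·(r - P) = 0,
i.e. ax + by + cz = a·x₀ + b·y₀ + c·z₀.
d = 1·1 + 0·(-4) + 0·(-3)
  = 1 + 0 + 0
  = 1
Equation: x = 1

x = 1


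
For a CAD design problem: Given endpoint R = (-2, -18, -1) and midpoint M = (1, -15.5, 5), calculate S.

S = 2M - R
  = (2·1 - (-2), 2·(-15.5) - (-18), 2·5 - (-1))
  = (2 + 2, -31 + 18, 10 + 1)
  = (4, -13, 11)

(4, -13, 11)


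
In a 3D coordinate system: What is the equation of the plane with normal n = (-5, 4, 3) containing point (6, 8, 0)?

The plane through P with normal n = (a, b, c) satisfies n·(r - P) = 0,
i.e. ax + by + cz = a·x₀ + b·y₀ + c·z₀.
d = (-5)·6 + 4·8 + 3·0
  = -30 + 32 + 0
  = 2
Equation: -5x + 4y + 3z = 2

-5x + 4y + 3z = 2


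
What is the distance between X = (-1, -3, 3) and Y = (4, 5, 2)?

d = √[(x₂-x₁)² + (y₂-y₁)² + (z₂-z₁)²]
  = √[5² + 8² + (-1)²]
  = √[25 + 64 + 1]
  = √90
  ≈ 9.487

9.487


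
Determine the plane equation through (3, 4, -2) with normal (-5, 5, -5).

The plane through P with normal n = (a, b, c) satisfies n·(r - P) = 0,
i.e. ax + by + cz = a·x₀ + b·y₀ + c·z₀.
d = (-5)·3 + 5·4 + (-5)·(-2)
  = -15 + 20 + 10
  = 15
Equation: -5x + 5y - 5z = 15

-5x + 5y - 5z = 15


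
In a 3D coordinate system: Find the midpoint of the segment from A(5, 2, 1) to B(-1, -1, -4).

M = ((x₁+x₂)/2, (y₁+y₂)/2, (z₁+z₂)/2)
  = ((5 - 1)/2, (2 - 1)/2, (1 - 4)/2)
  = (4/2, 1/2, -3/2)
  = (2, 0.5, -1.5)

(2, 0.5, -1.5)


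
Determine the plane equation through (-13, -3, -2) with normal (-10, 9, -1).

The plane through P with normal n = (a, b, c) satisfies n·(r - P) = 0,
i.e. ax + by + cz = a·x₀ + b·y₀ + c·z₀.
d = (-10)·(-13) + 9·(-3) + (-1)·(-2)
  = 130 - 27 + 2
  = 105
Equation: -10x + 9y - z = 105

-10x + 9y - z = 105


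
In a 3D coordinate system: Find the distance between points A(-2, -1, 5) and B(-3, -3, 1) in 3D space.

d = √[(x₂-x₁)² + (y₂-y₁)² + (z₂-z₁)²]
  = √[(-1)² + (-2)² + (-4)²]
  = √[1 + 4 + 16]
  = √21
  ≈ 4.583

4.583


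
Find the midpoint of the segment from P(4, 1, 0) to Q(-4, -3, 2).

M = ((x₁+x₂)/2, (y₁+y₂)/2, (z₁+z₂)/2)
  = ((4 - 4)/2, (1 - 3)/2, (0 + 2)/2)
  = (0/2, -2/2, 2/2)
  = (0, -1, 1)

(0, -1, 1)


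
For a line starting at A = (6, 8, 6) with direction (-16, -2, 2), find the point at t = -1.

P(t) = A + t·d
  = (6 + (-16)·(-1), 8 + (-2)·(-1), 6 + 2·(-1))
  = (6 + 16, 8 + 2, 6 - 2)
  = (22, 10, 4)

(22, 10, 4)


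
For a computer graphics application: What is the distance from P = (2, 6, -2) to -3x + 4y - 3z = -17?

distance = |a·x₀ + b·y₀ + c·z₀ - d| / √(a² + b² + c²)
  = |(-3)·2 + 4·6 + (-3)·(-2) - (-17)| / √((-3)² + 4² + (-3)²)
  = |-6 + 24 + 6 + 17| / √(9 + 16 + 9)
  = |41| / √34
  = 41 / 5.831
  ≈ 7.031

7.031


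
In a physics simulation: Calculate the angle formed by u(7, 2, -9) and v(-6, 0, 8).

u·v = 7·(-6) + 2·0 + (-9)·8 = -42 + 0 - 72 = -114
|u| = √(7² + 2² + (-9)²) = √134 ≈ 11.58
|v| = √((-6)² + 0² + 8²) = √100 ≈ 10
cos θ = (u·v)/(|u||v|) = -114/(11.58·10) ≈ -0.9848
θ = arccos(-0.9848) ≈ 170°

170°


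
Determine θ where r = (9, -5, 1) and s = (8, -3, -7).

r·s = 9·8 + (-5)·(-3) + 1·(-7) = 72 + 15 - 7 = 80
|r| = √(9² + (-5)² + 1²) = √107 ≈ 10.34
|s| = √(8² + (-3)² + (-7)²) = √122 ≈ 11.05
cos θ = (r·s)/(|r||s|) = 80/(10.34·11.05) ≈ 0.7002
θ = arccos(0.7002) ≈ 45.56°

45.56°


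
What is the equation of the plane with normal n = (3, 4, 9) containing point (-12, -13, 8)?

The plane through P with normal n = (a, b, c) satisfies n·(r - P) = 0,
i.e. ax + by + cz = a·x₀ + b·y₀ + c·z₀.
d = 3·(-12) + 4·(-13) + 9·8
  = -36 - 52 + 72
  = -16
Equation: 3x + 4y + 9z = -16

3x + 4y + 9z = -16


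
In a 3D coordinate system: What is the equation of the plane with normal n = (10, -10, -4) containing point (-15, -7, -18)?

The plane through P with normal n = (a, b, c) satisfies n·(r - P) = 0,
i.e. ax + by + cz = a·x₀ + b·y₀ + c·z₀.
d = 10·(-15) + (-10)·(-7) + (-4)·(-18)
  = -150 + 70 + 72
  = -8
Equation: 10x - 10y - 4z = -8

10x - 10y - 4z = -8


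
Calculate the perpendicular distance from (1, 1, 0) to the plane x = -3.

distance = |a·x₀ + b·y₀ + c·z₀ - d| / √(a² + b² + c²)
  = |1·1 + 0·1 + 0·0 - (-3)| / √(1² + 0² + 0²)
  = |1 + 0 + 0 + 3| / √(1 + 0 + 0)
  = |4| / √1
  = 4 / 1
  ≈ 4

4
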